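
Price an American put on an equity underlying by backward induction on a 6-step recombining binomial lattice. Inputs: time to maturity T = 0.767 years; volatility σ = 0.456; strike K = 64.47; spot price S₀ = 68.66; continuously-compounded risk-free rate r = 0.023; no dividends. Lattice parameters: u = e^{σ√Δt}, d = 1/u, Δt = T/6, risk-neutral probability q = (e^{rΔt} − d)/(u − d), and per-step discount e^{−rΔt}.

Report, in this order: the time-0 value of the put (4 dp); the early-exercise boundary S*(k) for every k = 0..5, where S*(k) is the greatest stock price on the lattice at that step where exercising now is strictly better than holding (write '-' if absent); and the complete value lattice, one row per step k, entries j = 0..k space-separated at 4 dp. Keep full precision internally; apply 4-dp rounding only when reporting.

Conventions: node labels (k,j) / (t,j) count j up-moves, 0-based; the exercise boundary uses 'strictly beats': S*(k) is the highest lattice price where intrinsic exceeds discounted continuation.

Δt=0.12783, u=1.17708, d=0.84956, q=0.46832, disc=e^(-rΔt)=0.99706
k=6 terminal: V=max(K-S,0) → 38.6553 28.7033 14.9146 0.0000 0.0000 0.0000 0.0000
k=5: j=0 S=30.3860 intr=34.0840 cont=33.8948 V=34.0840[EX]; j=1 S=42.1003 intr=22.3697 cont=22.1804 V=22.3697[EX]; j=2 S=58.3308 intr=6.1392 cont=7.9065 V=7.9065[hold]; j=3 S=80.8184 intr=0.0000 cont=0.0000 V=0.0000[hold]; j=4 S=111.9753 intr=0.0000 cont=0.0000 V=0.0000[hold]; j=5 S=155.1439 intr=0.0000 cont=0.0000 V=0.0000[hold]  S*(5)=42.1003
k=4: j=0 S=35.7667 intr=28.7033 cont=28.5140 V=28.7033[EX]; j=1 S=49.5554 intr=14.9146 cont=15.5505 V=15.5505[hold]; j=2 S=68.6600 intr=0.0000 cont=4.1914 V=4.1914[hold]; j=3 S=95.1297 intr=0.0000 cont=0.0000 V=0.0000[hold]; j=4 S=131.8040 intr=0.0000 cont=0.0000 V=0.0000[hold]  S*(4)=35.7667
k=3: j=0 S=42.1003 intr=22.3697 cont=22.4774 V=22.4774[hold]; j=1 S=58.3308 intr=6.1392 cont=10.2007 V=10.2007[hold]; j=2 S=80.8184 intr=0.0000 cont=2.2219 V=2.2219[hold]; j=3 S=111.9753 intr=0.0000 cont=0.0000 V=0.0000[hold]  S*(3)=-
k=2: j=0 S=49.5554 intr=14.9146 cont=16.6788 V=16.6788[hold]; j=1 S=68.6600 intr=0.0000 cont=6.4451 V=6.4451[hold]; j=2 S=95.1297 intr=0.0000 cont=1.1779 V=1.1779[hold]  S*(2)=-
k=1: j=0 S=58.3308 intr=6.1392 cont=11.8513 V=11.8513[hold]; j=1 S=80.8184 intr=0.0000 cont=3.9667 V=3.9667[hold]  S*(1)=-
k=0: j=0 S=68.6600 intr=0.0000 cont=8.1348 V=8.1348[hold]  S*(0)=-

price = 8.1348
boundary = - - - - 35.7667 42.1003
tree:
8.1348
11.8513 3.9667
16.6788 6.4451 1.1779
22.4774 10.2007 2.2219 0.0000
28.7033 15.5505 4.1914 0.0000 0.0000
34.0840 22.3697 7.9065 0.0000 0.0000 0.0000
38.6553 28.7033 14.9146 0.0000 0.0000 0.0000 0.0000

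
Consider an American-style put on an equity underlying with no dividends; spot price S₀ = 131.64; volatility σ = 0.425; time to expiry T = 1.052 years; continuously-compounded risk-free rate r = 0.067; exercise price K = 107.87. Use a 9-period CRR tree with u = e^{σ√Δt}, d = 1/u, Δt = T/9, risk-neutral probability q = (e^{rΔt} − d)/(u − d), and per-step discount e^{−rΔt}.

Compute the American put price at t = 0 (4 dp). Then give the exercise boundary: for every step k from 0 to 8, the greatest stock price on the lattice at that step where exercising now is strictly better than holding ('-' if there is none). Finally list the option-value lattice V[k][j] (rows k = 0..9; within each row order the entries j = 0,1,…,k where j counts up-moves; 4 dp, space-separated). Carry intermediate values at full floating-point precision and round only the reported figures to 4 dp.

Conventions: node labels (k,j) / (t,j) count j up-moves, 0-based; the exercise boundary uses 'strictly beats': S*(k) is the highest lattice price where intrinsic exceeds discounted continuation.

price = 8.4224
boundary = - - - - 73.6156 63.6599 73.6156 63.6599 73.6156
tree:
8.4224
12.5122 4.3125
18.0945 6.9186 1.6766
25.3573 10.8463 2.9529 0.3787
34.2544 16.5293 5.1216 0.7494 0.0000
44.2101 24.3215 8.7064 1.4829 0.0000 0.0000
52.8195 34.2544 14.4018 2.9346 0.0000 0.0000 0.0000
60.2645 44.2101 22.9048 5.8072 0.0000 0.0000 0.0000 0.0000
66.7027 52.8195 34.2544 11.4920 0.0000 0.0000 0.0000 0.0000 0.0000
72.2702 60.2645 44.2101 22.7416 0.0000 0.0000 0.0000 0.0000 0.0000 0.0000

Δt=0.11689, u=1.15639, d=0.86476, q=0.49070, disc=e^(-rΔt)=0.99220
k=9 terminal: V=max(K-S,0) → 72.2702 60.2645 44.2101 22.7416 0.0000 0.0000 0.0000 0.0000 0.0000 0.0000
k=8: j=0 S=41.1673 intr=66.7027 cont=65.8612 V=66.7027[EX]; j=1 S=55.0505 intr=52.8195 cont=51.9780 V=52.8195[EX]; j=2 S=73.6156 intr=34.2544 cont=33.4129 V=34.2544[EX]; j=3 S=98.4417 intr=9.4283 cont=11.4920 V=11.4920[hold]; j=4 S=131.6400 intr=0.0000 cont=0.0000 V=0.0000[hold]; j=5 S=176.0341 intr=0.0000 cont=0.0000 V=0.0000[hold]; j=6 S=235.3995 intr=0.0000 cont=0.0000 V=0.0000[hold]; j=7 S=314.7853 intr=0.0000 cont=0.0000 V=0.0000[hold]; j=8 S=420.9430 intr=0.0000 cont=0.0000 V=0.0000[hold]  S*(8)=73.6156
k=7: j=0 S=47.6055 intr=60.2645 cont=59.4230 V=60.2645[EX]; j=1 S=63.6599 intr=44.2101 cont=43.3686 V=44.2101[EX]; j=2 S=85.1284 intr=22.7416 cont=22.9048 V=22.9048[hold]; j=3 S=113.8370 intr=0.0000 cont=5.8072 V=5.8072[hold]; j=4 S=152.2272 intr=0.0000 cont=0.0000 V=0.0000[hold]; j=5 S=203.5641 intr=0.0000 cont=0.0000 V=0.0000[hold]; j=6 S=272.2137 intr=0.0000 cont=0.0000 V=0.0000[hold]; j=7 S=364.0147 intr=0.0000 cont=0.0000 V=0.0000[hold]  S*(7)=63.6599
k=6: j=0 S=55.0505 intr=52.8195 cont=51.9780 V=52.8195[EX]; j=1 S=73.6156 intr=34.2544 cont=33.4923 V=34.2544[EX]; j=2 S=98.4417 intr=9.4283 cont=14.4018 V=14.4018[hold]; j=3 S=131.6400 intr=0.0000 cont=2.9346 V=2.9346[hold]; j=4 S=176.0341 intr=0.0000 cont=0.0000 V=0.0000[hold]; j=5 S=235.3995 intr=0.0000 cont=0.0000 V=0.0000[hold]; j=6 S=314.7853 intr=0.0000 cont=0.0000 V=0.0000[hold]  S*(6)=73.6156
k=5: j=0 S=63.6599 intr=44.2101 cont=43.3686 V=44.2101[EX]; j=1 S=85.1284 intr=22.7416 cont=24.3215 V=24.3215[hold]; j=2 S=113.8370 intr=0.0000 cont=8.7064 V=8.7064[hold]; j=3 S=152.2272 intr=0.0000 cont=1.4829 V=1.4829[hold]; j=4 S=203.5641 intr=0.0000 cont=0.0000 V=0.0000[hold]; j=5 S=272.2137 intr=0.0000 cont=0.0000 V=0.0000[hold]  S*(5)=63.6599
k=4: j=0 S=73.6156 intr=34.2544 cont=34.1821 V=34.2544[EX]; j=1 S=98.4417 intr=9.4283 cont=16.5293 V=16.5293[hold]; j=2 S=131.6400 intr=0.0000 cont=5.1216 V=5.1216[hold]; j=3 S=176.0341 intr=0.0000 cont=0.7494 V=0.7494[hold]; j=4 S=235.3995 intr=0.0000 cont=0.0000 V=0.0000[hold]  S*(4)=73.6156
k=3: j=0 S=85.1284 intr=22.7416 cont=25.3573 V=25.3573[hold]; j=1 S=113.8370 intr=0.0000 cont=10.8463 V=10.8463[hold]; j=2 S=152.2272 intr=0.0000 cont=2.9529 V=2.9529[hold]; j=3 S=203.5641 intr=0.0000 cont=0.3787 V=0.3787[hold]  S*(3)=-
k=2: j=0 S=98.4417 intr=9.4283 cont=18.0945 V=18.0945[hold]; j=1 S=131.6400 intr=0.0000 cont=6.9186 V=6.9186[hold]; j=2 S=176.0341 intr=0.0000 cont=1.6766 V=1.6766[hold]  S*(2)=-
k=1: j=0 S=113.8370 intr=0.0000 cont=12.5122 V=12.5122[hold]; j=1 S=152.2272 intr=0.0000 cont=4.3125 V=4.3125[hold]  S*(1)=-
k=0: j=0 S=131.6400 intr=0.0000 cont=8.4224 V=8.4224[hold]  S*(0)=-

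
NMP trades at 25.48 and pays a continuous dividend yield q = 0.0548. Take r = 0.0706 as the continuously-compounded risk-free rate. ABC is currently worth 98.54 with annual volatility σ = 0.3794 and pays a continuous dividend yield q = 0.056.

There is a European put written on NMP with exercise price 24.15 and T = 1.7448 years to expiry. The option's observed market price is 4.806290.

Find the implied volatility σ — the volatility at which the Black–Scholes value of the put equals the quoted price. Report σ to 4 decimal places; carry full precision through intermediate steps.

At σ = 0.4917 the Black–Scholes value reproduces the quote:
σ√T = 0.4917·√1.7448 = 0.649491
d₁ = (ln(S/K) + (r−q+σ²/2)T) / (σ√T) = (ln(25.48/24.15) + (0.0706−0.0548+0.4917²/2)·1.7448) / 0.649491 = (0.053609 + 0.238487) / 0.649491 = 0.449731
d₂ = d₁ − σ√T = 0.449731 − 0.649491 = -0.199759
e^{−rT} = 0.884102
e^{−qT} = 0.908814
N(−d₁) = 0.326452,  N(−d₂) = 0.579166
V = K·e^{−rT}·N(−d₂) − S·e^{−qT}·N(−d₁) = 12.365801 − 7.559511 = 4.806290 (the observed quote) — the price is monotone increasing in volatility, hence this σ is the only solution

sigma = 0.4917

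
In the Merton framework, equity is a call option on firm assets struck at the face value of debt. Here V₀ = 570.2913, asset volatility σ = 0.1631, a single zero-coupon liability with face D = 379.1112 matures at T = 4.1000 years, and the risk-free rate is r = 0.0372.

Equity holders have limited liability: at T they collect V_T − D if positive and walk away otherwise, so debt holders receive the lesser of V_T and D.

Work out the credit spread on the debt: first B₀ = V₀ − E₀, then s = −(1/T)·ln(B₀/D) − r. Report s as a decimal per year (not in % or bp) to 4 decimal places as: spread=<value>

spread=0.0019

With assets at 570.2913 and a single debt payment of 379.1112 at 4.1000 years:
d₁ = [ln(V₀/D) + (r + σ²/2)T] / (σ√T)
   = [ln(570.2913/379.1112) + (0.0372 + 0.5·0.1631²)·4.1000] / (0.1631·√4.1000)
   = [0.408318 + 0.207053] / 0.330252 = 1.863336
d₂ = d₁ − σ√T = 1.863336 − 0.330252 = 1.533084
N(d₁) = 0.968792,  N(d₂) = 0.937372,  e^(−rT) = 0.858542
E₀ = V₀·N(d₁) − D·e^(−rT)·N(d₂)
   = 570.2913·0.968792 − 379.1112·0.858542·0.937372 = 247.395361
B₀ = V₀ − E₀ = 570.2913 − 247.395361 = 322.895939
spread = −(1/T)·ln(B₀/D) − r = −(1/4.1000)·ln(322.895939/379.1112) − 0.0372 = 0.00194621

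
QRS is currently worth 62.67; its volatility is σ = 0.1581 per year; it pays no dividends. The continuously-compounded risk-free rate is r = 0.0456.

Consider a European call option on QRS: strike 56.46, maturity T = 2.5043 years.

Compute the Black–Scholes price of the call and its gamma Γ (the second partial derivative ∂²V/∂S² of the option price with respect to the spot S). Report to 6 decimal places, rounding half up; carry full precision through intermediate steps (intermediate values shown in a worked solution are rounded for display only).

price = 13.777540
Γ = 0.015454

σ√T = 0.1581·√2.5043 = 0.250193
d₁ = (ln(S/K) + (r+σ²/2)T) / (σ√T) = (ln(62.67/56.46) + (0.0456+0.1581²/2)·2.5043) / 0.250193 = (0.104350 + 0.145494) / 0.250193 = 0.998608
d₂ = d₁ − σ√T = 0.998608 − 0.250193 = 0.748415
e^{−rT} = 0.892083
N(d₁) = 0.841008,  N(d₂) = 0.772895
Call price V = S·N(d₁) − K·e^{−rT}·N(d₂) = 52.705958 − 38.928418 = 13.777540
φ(d₁) = (1/√(2π))·e^{−d₁²/2} = 0.242307
Γ = φ(d₁) / (S·σ·√T) = 0.015454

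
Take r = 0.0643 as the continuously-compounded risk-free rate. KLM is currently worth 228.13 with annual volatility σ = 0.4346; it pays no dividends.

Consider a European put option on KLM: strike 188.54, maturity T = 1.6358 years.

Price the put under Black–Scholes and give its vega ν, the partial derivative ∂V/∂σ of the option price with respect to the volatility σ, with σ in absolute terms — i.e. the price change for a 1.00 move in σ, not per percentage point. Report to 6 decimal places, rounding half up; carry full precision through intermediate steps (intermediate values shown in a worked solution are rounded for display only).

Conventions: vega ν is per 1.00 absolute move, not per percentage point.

σ√T = 0.4346·√1.6358 = 0.555846
d₁ = (ln(S/K) + (r+σ²/2)T) / (σ√T) = (ln(228.13/188.54) + (0.0643+0.4346²/2)·1.6358) / 0.555846 = (0.190605 + 0.259665) / 0.555846 = 0.810062
d₂ = d₁ − σ√T = 0.810062 − 0.555846 = 0.254215
e^{−rT} = 0.900161
N(−d₁) = 0.208952,  N(−d₂) = 0.399665
Put price V = K·e^{−rT}·N(−d₂) − S·N(−d₁) = 67.829590 − 47.668287 = 20.161302
φ(d₁) = (1/√(2π))·e^{−d₁²/2} = 0.287354
ν = S·φ(d₁)·√T = 83.842744

price = 20.161302
ν = 83.842744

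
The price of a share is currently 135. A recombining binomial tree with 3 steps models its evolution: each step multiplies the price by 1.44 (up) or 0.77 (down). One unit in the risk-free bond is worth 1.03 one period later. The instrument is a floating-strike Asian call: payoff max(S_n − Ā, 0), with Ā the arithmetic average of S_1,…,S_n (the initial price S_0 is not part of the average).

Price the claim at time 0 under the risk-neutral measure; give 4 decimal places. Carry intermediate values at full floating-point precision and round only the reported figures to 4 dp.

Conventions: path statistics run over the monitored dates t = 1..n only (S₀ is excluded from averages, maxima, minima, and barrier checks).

price = 15.4134

Under the martingale measure an up-move has probability p* = 0.3881; value the claim as the probability-weighted average of per-path payoffs, discounted 3 periods at R = 1.03.
Enumerate all 2^3 = 8 price paths (U = up ×1.44, D = down ×0.77); each path with k up-moves has probability p*^k·(1−p*)^(3−k).
DDD: Ā=81.8745, payoff=0.0000, prob=0.229154
UDD: Ā=153.1159, payoff=0.0000, prob=0.145317
DUD: Ā=122.9659, payoff=0.0000, prob=0.145317
UUD: Ā=229.9622, payoff=0.0000, prob=0.092152
DDU: Ā=99.7504, payoff=15.5093, prob=0.145317
UDU: Ā=186.5462, payoff=29.0045, prob=0.092152
DUU: Ā=156.3962, payoff=59.1545, prob=0.092152
UUU: Ā=292.4813, payoff=110.6266, prob=0.058438
Price = Σ prob·payoff / R^3 = 16.842621 / 1.092727 = 15.4134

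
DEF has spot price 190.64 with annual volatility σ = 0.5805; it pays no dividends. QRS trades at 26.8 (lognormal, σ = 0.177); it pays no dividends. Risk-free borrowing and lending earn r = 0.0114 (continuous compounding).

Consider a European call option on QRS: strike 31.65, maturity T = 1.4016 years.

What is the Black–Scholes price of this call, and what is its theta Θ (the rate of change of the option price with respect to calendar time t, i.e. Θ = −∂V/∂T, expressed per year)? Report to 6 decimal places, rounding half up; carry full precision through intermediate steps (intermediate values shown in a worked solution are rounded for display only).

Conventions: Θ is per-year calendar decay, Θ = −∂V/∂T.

price = 0.837032
Θ = -0.735389

σ√T = 0.177·√1.4016 = 0.209549
d₁ = (ln(S/K) + (r+σ²/2)T) / (σ√T) = (ln(26.8/31.65) + (0.0114+0.177²/2)·1.4016) / 0.209549 = (-0.166336 + 0.037934) / 0.209549 = -0.612758
d₂ = d₁ − σ√T = -0.612758 − 0.209549 = -0.822306
e^{−rT} = 0.984149
N(d₁) = 0.270018,  N(d₂) = 0.205451
Call price V = S·N(d₁) − K·e^{−rT}·N(d₂) = 7.236491 − 6.399459 = 0.837032
φ(d₁) = (1/√(2π))·e^{−d₁²/2} = 0.330657
Θ = −S·φ(d₁)·σ/(2√T) − r·K·e^{−rT}·N(d₂) = −0.662435 − 0.072954 = -0.735389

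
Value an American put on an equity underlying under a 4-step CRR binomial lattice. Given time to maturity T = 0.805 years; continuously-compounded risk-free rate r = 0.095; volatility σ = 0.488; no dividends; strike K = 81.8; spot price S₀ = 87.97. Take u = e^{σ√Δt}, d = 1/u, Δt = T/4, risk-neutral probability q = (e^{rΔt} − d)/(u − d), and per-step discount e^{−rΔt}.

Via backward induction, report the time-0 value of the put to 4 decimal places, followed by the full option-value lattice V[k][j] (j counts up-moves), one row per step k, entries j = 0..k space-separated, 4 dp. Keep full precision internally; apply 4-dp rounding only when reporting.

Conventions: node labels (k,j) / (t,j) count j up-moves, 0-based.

price = 9.3054
tree:
9.3054
15.5541 3.1485
25.0217 6.2831 0.0000
36.1852 12.5385 0.0000 0.0000
45.1537 25.0217 0.0000 0.0000 0.0000

params: Δt=0.20125 u=1.24473 d=0.80339 q=0.48922 e^(-rΔt)=0.98106
t_4 payoffs: 45.1537 25.0217 0.0000 0.0000 0.0000
k=3: node(3,0) S=45.6148 payoff=36.1852 vs cont=34.6361 → 36.1852 [stop]  node(3,1) S=70.6738 payoff=11.1262 vs cont=12.5385 → 12.5385 [wait]  node(3,2) S=109.4992 payoff=0.0000 vs cont=0.0000 → 0.0000 [wait]  node(3,3) S=169.6537 payoff=0.0000 vs cont=0.0000 → 0.0000 [wait]
k=2: node(2,0) S=56.7783 payoff=25.0217 vs cont=24.1505 → 25.0217 [stop]  node(2,1) S=87.9700 payoff=0.0000 vs cont=6.2831 → 6.2831 [wait]  node(2,2) S=136.2973 payoff=0.0000 vs cont=0.0000 → 0.0000 [wait]
k=1: node(1,0) S=70.6738 payoff=11.1262 vs cont=15.5541 → 15.5541 [wait]  node(1,1) S=109.4992 payoff=0.0000 vs cont=3.1485 → 3.1485 [wait]
k=0: node(0,0) S=87.9700 payoff=0.0000 vs cont=9.3054 → 9.3054 [wait]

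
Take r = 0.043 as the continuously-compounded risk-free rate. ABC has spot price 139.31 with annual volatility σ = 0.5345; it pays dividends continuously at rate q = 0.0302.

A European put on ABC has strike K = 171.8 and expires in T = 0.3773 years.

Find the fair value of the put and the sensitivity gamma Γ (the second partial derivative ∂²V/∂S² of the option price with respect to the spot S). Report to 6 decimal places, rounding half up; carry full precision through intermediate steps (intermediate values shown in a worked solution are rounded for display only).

σ√T = 0.5345·√0.3773 = 0.328315
d₁ = (ln(S/K) + (r−q+σ²/2)T) / (σ√T) = (ln(139.31/171.8) + (0.043−0.0302+0.5345²/2)·0.3773) / 0.328315 = (-0.209629 + 0.058725) / 0.328315 = -0.459633
d₂ = d₁ − σ√T = -0.459633 − 0.328315 = -0.787948
e^{−rT} = 0.983907
e^{−qT} = 0.988670
N(−d₁) = 0.677110,  N(−d₂) = 0.784636
Put price V = K·e^{−rT}·N(−d₂) − S·e^{−qT}·N(−d₁) = 132.631194 − 93.259483 = 39.371711
φ(d₁) = (1/√(2π))·e^{−d₁²/2} = 0.358951
Γ = e^{−qT}·φ(d₁) / (S·σ·√T) = 0.007759

price = 39.371711
Γ = 0.007759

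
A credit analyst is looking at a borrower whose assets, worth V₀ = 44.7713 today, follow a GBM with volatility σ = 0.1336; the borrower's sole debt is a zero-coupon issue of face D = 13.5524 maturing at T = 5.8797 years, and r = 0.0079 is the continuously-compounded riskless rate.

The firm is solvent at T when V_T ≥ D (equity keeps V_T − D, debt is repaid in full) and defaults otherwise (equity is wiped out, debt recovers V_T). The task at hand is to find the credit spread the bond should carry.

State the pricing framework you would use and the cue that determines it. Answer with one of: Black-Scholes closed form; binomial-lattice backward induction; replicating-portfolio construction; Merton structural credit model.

Key observation: the asked-for credit quantity lives on the firm's capital structure — asset value, asset volatility, debt face 13.5524 — which is the structural model's domain.

framework: Merton structural credit model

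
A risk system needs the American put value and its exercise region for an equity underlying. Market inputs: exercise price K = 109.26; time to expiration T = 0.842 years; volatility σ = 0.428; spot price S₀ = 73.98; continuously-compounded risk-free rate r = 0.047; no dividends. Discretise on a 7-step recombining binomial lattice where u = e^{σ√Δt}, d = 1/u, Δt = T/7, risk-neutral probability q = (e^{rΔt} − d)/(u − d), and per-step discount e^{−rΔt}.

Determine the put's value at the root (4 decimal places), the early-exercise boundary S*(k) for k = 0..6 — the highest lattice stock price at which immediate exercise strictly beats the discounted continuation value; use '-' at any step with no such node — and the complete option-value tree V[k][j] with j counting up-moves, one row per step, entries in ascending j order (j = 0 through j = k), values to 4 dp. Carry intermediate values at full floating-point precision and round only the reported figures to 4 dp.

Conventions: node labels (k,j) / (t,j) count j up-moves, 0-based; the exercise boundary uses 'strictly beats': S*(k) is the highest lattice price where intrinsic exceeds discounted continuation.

Δt=0.12029  u=1.16002  d=0.86205  q=0.48198  discount=0.99436
step 7 (expiry): payoffs max(K−S,0) = 83.0873 74.0407 61.8670 45.4854 23.4415 0.0000 0.0000 0.0000
step 6: (k=6,j=0): S=30.3609, K−S=78.8991, hold=78.2832 ⇒ V=78.8991 exercise | (k=6,j=1): S=40.8552, K−S=68.4048, hold=67.7888 ⇒ V=68.4048 exercise | (k=6,j=2): S=54.9770, K−S=54.2830, hold=53.6671 ⇒ V=54.2830 exercise | (k=6,j=3): S=73.9800, K−S=35.2800, hold=34.6640 ⇒ V=35.2800 exercise | (k=6,j=4): S=99.5515, K−S=9.7085, hold=12.0746 ⇒ V=12.0746 continue | (k=6,j=5): S=133.9618, K−S=0.0000, hold=0.0000 ⇒ V=0.0000 continue | (k=6,j=6): S=180.2662, K−S=0.0000, hold=0.0000 ⇒ V=0.0000 continue  boundary S*=73.9800
step 5: (k=5,j=0): S=35.2193, K−S=74.0407, hold=73.4247 ⇒ V=74.0407 exercise | (k=5,j=1): S=47.3930, K−S=61.8670, hold=61.2510 ⇒ V=61.8670 exercise | (k=5,j=2): S=63.7746, K−S=45.4854, hold=44.8695 ⇒ V=45.4854 exercise | (k=5,j=3): S=85.8185, K−S=23.4415, hold=23.9595 ⇒ V=23.9595 continue | (k=5,j=4): S=115.4820, K−S=0.0000, hold=6.2196 ⇒ V=6.2196 continue | (k=5,j=5): S=155.3988, K−S=0.0000, hold=0.0000 ⇒ V=0.0000 continue  boundary S*=63.7746
step 4: (k=4,j=0): S=40.8552, K−S=68.4048, hold=67.7888 ⇒ V=68.4048 exercise | (k=4,j=1): S=54.9770, K−S=54.2830, hold=53.6671 ⇒ V=54.2830 exercise | (k=4,j=2): S=73.9800, K−S=35.2800, hold=34.9123 ⇒ V=35.2800 exercise | (k=4,j=3): S=99.5515, K−S=9.7085, hold=15.3223 ⇒ V=15.3223 continue | (k=4,j=4): S=133.9618, K−S=0.0000, hold=3.2037 ⇒ V=3.2037 continue  boundary S*=73.9800
step 3: (k=3,j=0): S=47.3930, K−S=61.8670, hold=61.2510 ⇒ V=61.8670 exercise | (k=3,j=1): S=63.7746, K−S=45.4854, hold=44.8695 ⇒ V=45.4854 exercise | (k=3,j=2): S=85.8185, K−S=23.4415, hold=25.5160 ⇒ V=25.5160 continue | (k=3,j=3): S=115.4820, K−S=0.0000, hold=9.4278 ⇒ V=9.4278 continue  boundary S*=63.7746
step 2: (k=2,j=0): S=54.9770, K−S=54.2830, hold=53.6671 ⇒ V=54.2830 exercise | (k=2,j=1): S=73.9800, K−S=35.2800, hold=35.6583 ⇒ V=35.6583 continue | (k=2,j=2): S=99.5515, K−S=9.7085, hold=17.6616 ⇒ V=17.6616 continue  boundary S*=54.9770
step 1: (k=1,j=0): S=63.7746, K−S=45.4854, hold=45.0508 ⇒ V=45.4854 exercise | (k=1,j=1): S=85.8185, K−S=23.4415, hold=26.8321 ⇒ V=26.8321 continue  boundary S*=63.7746
step 0: (k=0,j=0): S=73.9800, K−S=35.2800, hold=36.2890 ⇒ V=36.2890 continue  boundary S*=-

price = 36.2890
boundary = - 63.7746 54.9770 63.7746 73.9800 63.7746 73.9800
tree:
36.2890
45.4854 26.8321
54.2830 35.6583 17.6616
61.8670 45.4854 25.5160 9.4278
68.4048 54.2830 35.2800 15.3223 3.2037
74.0407 61.8670 45.4854 23.9595 6.2196 0.0000
78.8991 68.4048 54.2830 35.2800 12.0746 0.0000 0.0000
83.0873 74.0407 61.8670 45.4854 23.4415 0.0000 0.0000 0.0000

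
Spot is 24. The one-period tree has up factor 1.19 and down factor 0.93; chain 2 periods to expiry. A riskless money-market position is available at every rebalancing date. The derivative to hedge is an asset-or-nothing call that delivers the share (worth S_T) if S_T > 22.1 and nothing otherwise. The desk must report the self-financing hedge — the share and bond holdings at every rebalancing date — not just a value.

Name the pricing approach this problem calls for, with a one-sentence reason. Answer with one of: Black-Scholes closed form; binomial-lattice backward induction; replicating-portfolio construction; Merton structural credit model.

framework: replicating-portfolio construction

Key observation: the task asks for the hedge itself — share and bond holdings at every node of the 2-period tree on spot 24 with factors 1.19/0.93 — which is exactly what the replicating-portfolio construction produces.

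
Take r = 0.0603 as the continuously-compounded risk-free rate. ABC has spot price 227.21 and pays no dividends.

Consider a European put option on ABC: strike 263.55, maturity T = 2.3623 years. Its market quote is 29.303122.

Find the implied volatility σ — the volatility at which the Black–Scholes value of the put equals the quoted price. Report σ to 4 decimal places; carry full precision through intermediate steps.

At σ = 0.2057 the Black–Scholes value reproduces the quote:
σ√T = 0.2057·√2.3623 = 0.316156
d₁ = (ln(S/K) + (r+σ²/2)T) / (σ√T) = (ln(227.21/263.55) + (0.0603+0.2057²/2)·2.3623) / 0.316156 = (-0.148368 + 0.192424) / 0.316156 = 0.139348
d₂ = d₁ − σ√T = 0.139348 − 0.316156 = -0.176808
e^{−rT} = 0.867234
N(−d₁) = 0.444588,  N(−d₂) = 0.570171
V = K·e^{−rT}·N(−d₂) − S·N(−d₁) = 130.317883 − 101.014762 = 29.303122 (the quoted price), and the Black–Scholes price is strictly increasing in σ, so σ is unique

sigma = 0.2057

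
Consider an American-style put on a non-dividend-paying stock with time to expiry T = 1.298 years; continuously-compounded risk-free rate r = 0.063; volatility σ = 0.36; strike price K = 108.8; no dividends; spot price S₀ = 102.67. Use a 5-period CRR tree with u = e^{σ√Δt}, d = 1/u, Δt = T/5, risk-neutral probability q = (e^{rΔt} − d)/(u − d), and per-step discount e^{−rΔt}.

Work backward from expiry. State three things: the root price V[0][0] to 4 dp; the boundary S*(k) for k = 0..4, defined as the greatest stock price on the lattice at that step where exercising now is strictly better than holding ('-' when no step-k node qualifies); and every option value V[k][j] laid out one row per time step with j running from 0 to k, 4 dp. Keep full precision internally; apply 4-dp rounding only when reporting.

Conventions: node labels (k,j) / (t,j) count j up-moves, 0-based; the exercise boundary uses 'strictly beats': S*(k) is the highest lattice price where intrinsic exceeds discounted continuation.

params: Δt=0.25960 u=1.20132 d=0.83242 q=0.49897 e^(-rΔt)=0.98378
t_5 payoffs: 67.7659 49.5806 23.3359 0.0000 0.0000 0.0000
t_4: node(4,0) S=49.2952 payoff=59.5048 vs cont=57.7399 → 59.5048 [stop]  node(4,1) S=71.1417 payoff=37.6583 vs cont=35.8934 → 37.6583 [stop]  node(4,2) S=102.6700 payoff=6.1300 vs cont=11.5023 → 11.5023 [wait]  node(4,3) S=148.1710 payoff=0.0000 vs cont=0.0000 → 0.0000 [wait]  node(4,4) S=213.8369 payoff=0.0000 vs cont=0.0000 → 0.0000 [wait]  ⇒ S*(4)=71.1417
t_3: node(3,0) S=59.2194 payoff=49.5806 vs cont=47.8156 → 49.5806 [stop]  node(3,1) S=85.4641 payoff=23.3359 vs cont=24.2081 → 24.2081 [wait]  node(3,2) S=123.3398 payoff=0.0000 vs cont=5.6695 → 5.6695 [wait]  node(3,3) S=178.0012 payoff=0.0000 vs cont=0.0000 → 0.0000 [wait]  ⇒ S*(3)=59.2194
t_2: node(2,0) S=71.1417 payoff=37.6583 vs cont=36.3216 → 37.6583 [stop]  node(2,1) S=102.6700 payoff=6.1300 vs cont=14.7153 → 14.7153 [wait]  node(2,2) S=148.1710 payoff=0.0000 vs cont=2.7945 → 2.7945 [wait]  ⇒ S*(2)=71.1417
t_1: node(1,0) S=85.4641 payoff=23.3359 vs cont=25.7853 → 25.7853 [wait]  node(1,1) S=123.3398 payoff=0.0000 vs cont=8.6250 → 8.6250 [wait]  ⇒ S*(1)=-
t_0: node(0,0) S=102.6700 payoff=6.1300 vs cont=16.9434 → 16.9434 [wait]  ⇒ S*(0)=-

price = 16.9434
boundary = - - 71.1417 59.2194 71.1417
tree:
16.9434
25.7853 8.6250
37.6583 14.7153 2.7945
49.5806 24.2081 5.6695 0.0000
59.5048 37.6583 11.5023 0.0000 0.0000
67.7659 49.5806 23.3359 0.0000 0.0000 0.0000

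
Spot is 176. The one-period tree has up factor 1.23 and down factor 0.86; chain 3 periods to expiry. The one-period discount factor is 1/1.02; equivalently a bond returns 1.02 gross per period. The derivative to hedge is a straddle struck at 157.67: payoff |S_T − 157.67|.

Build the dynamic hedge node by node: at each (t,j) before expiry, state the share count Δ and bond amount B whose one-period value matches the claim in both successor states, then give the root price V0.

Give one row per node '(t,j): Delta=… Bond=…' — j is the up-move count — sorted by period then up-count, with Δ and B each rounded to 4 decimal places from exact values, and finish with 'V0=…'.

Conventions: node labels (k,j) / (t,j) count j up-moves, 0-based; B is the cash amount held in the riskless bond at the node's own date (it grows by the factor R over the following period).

Arbitrage-free pricing uses the up-move probability p* = (R−d)/(u−d) = 0.4324, discounting each step at R = 1.02.
Payoffs at expiry: V(3,0)=45.7241, V(3,1)=2.4386, V(3,2)=71.3225, V(3,3)=169.8426
  t=2,j=0: stock 130.1696 → up 160.1086 (V=2.4386), down 111.9459 (V=45.7241). Price 26.4765; hedge Δ=-0.8987, bond B=143.4645.
  t=2,j=1: stock 186.1728 → up 228.9925 (V=71.3225), down 160.1086 (V=2.4386). Price 31.5944; hedge Δ=1.0000, bond B=-154.5784.
  t=2,j=2: stock 266.2704 → up 327.5126 (V=169.8426), down 228.9925 (V=71.3225). Price 111.6920; hedge Δ=1.0000, bond B=-154.5784.
  t=1,j=0: stock 151.3600 → up 186.1728 (V=31.5944), down 130.1696 (V=26.4765). Price 28.1271; hedge Δ=0.0914, bond B=14.2952.
  t=1,j=1: stock 216.4800 → up 266.2704 (V=111.6920), down 186.1728 (V=31.5944). Price 64.9325; hedge Δ=1.0000, bond B=-151.5475.
  t=0,j=0: stock 176.0000 → up 216.4800 (V=64.9325), down 151.3600 (V=28.1271). Price 43.1794; hedge Δ=0.5652, bond B=-56.2947.
Check: Δ(0,0)·S0 + B(0,0) = 43.1794 = V0.

(0,0): Delta=0.5652 Bond=-56.2947
(1,0): Delta=0.0914 Bond=14.2952
(1,1): Delta=1.0000 Bond=-151.5475
(2,0): Delta=-0.8987 Bond=143.4645
(2,1): Delta=1.0000 Bond=-154.5784
(2,2): Delta=1.0000 Bond=-154.5784
V0=43.1794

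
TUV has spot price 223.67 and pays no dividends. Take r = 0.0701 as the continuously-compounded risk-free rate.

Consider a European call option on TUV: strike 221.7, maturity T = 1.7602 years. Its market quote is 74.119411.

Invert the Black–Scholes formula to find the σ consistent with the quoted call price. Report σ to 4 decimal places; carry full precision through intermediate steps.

At σ = 0.5459 the Black–Scholes value reproduces the quote:
σ√T = 0.5459·√1.7602 = 0.724259
d₁ = (ln(S/K) + (r+σ²/2)T) / (σ√T) = (ln(223.67/221.7) + (0.0701+0.5459²/2)·1.7602) / 0.724259 = (0.008847 + 0.385666) / 0.724259 = 0.544712
d₂ = d₁ − σ√T = 0.544712 − 0.724259 = -0.179548
e^{−rT} = 0.883919
N(d₁) = 0.707024,  N(d₂) = 0.428754
V = S·N(d₁) − K·e^{−rT}·N(d₂) = 158.140069 − 84.020659 = 74.119411 (equal to the quote); since ∂V/∂σ > 0 for all σ, the implied volatility is unique

sigma = 0.5459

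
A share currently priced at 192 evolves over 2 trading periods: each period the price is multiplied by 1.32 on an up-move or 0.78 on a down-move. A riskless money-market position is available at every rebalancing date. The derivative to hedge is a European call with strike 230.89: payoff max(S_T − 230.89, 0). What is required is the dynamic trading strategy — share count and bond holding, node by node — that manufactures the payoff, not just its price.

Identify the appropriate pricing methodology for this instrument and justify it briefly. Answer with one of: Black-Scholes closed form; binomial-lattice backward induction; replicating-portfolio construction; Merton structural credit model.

Key observation: the task asks for the hedge itself — share and bond holdings at every node of the 2-period tree on spot 192 with factors 1.32/0.78 — which is exactly what the replicating-portfolio construction produces.

framework: replicating-portfolio construction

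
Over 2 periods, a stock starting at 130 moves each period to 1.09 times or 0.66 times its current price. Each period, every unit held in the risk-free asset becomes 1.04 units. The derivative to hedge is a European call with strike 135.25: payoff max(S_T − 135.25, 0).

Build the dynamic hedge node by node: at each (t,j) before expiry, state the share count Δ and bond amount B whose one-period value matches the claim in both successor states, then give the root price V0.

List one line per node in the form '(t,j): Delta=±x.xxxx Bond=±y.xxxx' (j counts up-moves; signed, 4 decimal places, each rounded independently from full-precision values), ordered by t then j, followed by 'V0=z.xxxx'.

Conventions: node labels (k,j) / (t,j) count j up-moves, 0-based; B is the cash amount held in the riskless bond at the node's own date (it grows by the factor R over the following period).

(0,0): Delta=0.2919 Bond=-24.0820
(1,0): Delta=0.0000 Bond=0.0000
(1,1): Delta=0.3152 Bond=-28.3407
V0=13.8654

Arbitrage-free pricing uses the up-move probability p* = (R−d)/(u−d) = 0.8837, discounting each step at R = 1.04.
At maturity the claim pays: V(2,0)=0.0000, V(2,1)=0.0000, V(2,2)=19.2030
  t=1,j=0: stock 85.8000 → up 93.5220 (V=0.0000), down 56.6280 (V=0.0000). Price 0.0000; hedge Δ=0.0000, bond B=0.0000.
  t=1,j=1: stock 141.7000 → up 154.4530 (V=19.2030), down 93.5220 (V=0.0000). Price 16.3174; hedge Δ=0.3152, bond B=-28.3407.
  t=0,j=0: stock 130.0000 → up 141.7000 (V=16.3174), down 85.8000 (V=0.0000). Price 13.8654; hedge Δ=0.2919, bond B=-24.0820.
Check: Δ(0,0)·S0 + B(0,0) = 13.8654 = V0.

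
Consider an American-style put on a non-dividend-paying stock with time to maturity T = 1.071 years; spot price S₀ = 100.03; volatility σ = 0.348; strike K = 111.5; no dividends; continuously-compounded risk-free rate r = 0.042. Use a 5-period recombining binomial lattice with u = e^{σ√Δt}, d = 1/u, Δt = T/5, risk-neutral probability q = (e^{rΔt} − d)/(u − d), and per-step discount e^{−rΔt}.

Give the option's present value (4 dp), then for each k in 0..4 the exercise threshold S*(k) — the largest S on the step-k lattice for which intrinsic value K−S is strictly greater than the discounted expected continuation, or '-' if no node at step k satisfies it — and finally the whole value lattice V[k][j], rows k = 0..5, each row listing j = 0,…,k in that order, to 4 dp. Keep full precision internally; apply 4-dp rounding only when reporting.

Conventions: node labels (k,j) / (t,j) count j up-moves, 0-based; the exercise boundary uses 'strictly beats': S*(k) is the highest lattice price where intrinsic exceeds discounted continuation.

price = 19.0372
boundary = - - 72.4828 85.1496 72.4828
tree:
19.0372
27.8604 10.1238
39.0172 16.6596 3.4475
49.7997 26.3504 6.7909 0.0000
58.9782 39.0172 13.3770 0.0000 0.0000
66.7913 49.7997 26.3504 0.0000 0.0000 0.0000

params: Δt=0.21420 u=1.17476 d=0.85124 q=0.48776 e^(-rΔt)=0.99104
t_5 payoffs: 66.7913 49.7997 26.3504 0.0000 0.0000 0.0000
t_4: node(4,0) S=52.5218 payoff=58.9782 vs cont=57.9796 → 58.9782 [stop]  node(4,1) S=72.4828 payoff=39.0172 vs cont=38.0186 → 39.0172 [stop]  node(4,2) S=100.0300 payoff=11.4700 vs cont=13.3770 → 13.3770 [wait]  node(4,3) S=138.0466 payoff=0.0000 vs cont=0.0000 → 0.0000 [wait]  node(4,4) S=190.5114 payoff=0.0000 vs cont=0.0000 → 0.0000 [wait]  ⇒ S*(4)=72.4828
t_3: node(3,0) S=61.7003 payoff=49.7997 vs cont=48.8011 → 49.7997 [stop]  node(3,1) S=85.1496 payoff=26.3504 vs cont=26.2736 → 26.3504 [stop]  node(3,2) S=117.5108 payoff=0.0000 vs cont=6.7909 → 6.7909 [wait]  node(3,3) S=162.1710 payoff=0.0000 vs cont=0.0000 → 0.0000 [wait]  ⇒ S*(3)=85.1496
t_2: node(2,0) S=72.4828 payoff=39.0172 vs cont=38.0186 → 39.0172 [stop]  node(2,1) S=100.0300 payoff=11.4700 vs cont=16.6596 → 16.6596 [wait]  node(2,2) S=138.0466 payoff=0.0000 vs cont=3.4475 → 3.4475 [wait]  ⇒ S*(2)=72.4828
t_1: node(1,0) S=85.1496 payoff=26.3504 vs cont=27.8604 → 27.8604 [wait]  node(1,1) S=117.5108 payoff=0.0000 vs cont=10.1238 → 10.1238 [wait]  ⇒ S*(1)=-
t_0: node(0,0) S=100.0300 payoff=11.4700 vs cont=19.0372 → 19.0372 [wait]  ⇒ S*(0)=-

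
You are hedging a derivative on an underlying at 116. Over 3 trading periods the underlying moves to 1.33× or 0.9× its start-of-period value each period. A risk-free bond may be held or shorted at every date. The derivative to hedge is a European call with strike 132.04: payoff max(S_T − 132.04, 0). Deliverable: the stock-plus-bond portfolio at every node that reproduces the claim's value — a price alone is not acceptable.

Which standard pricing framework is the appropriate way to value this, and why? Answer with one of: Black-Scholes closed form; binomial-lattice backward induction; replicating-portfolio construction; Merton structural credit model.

framework: replicating-portfolio construction

Key observation: the deliverable is the dynamic trading strategy on the 3-step tree (spot 116, moves 1.33 and 0.9), so the valuation must go through the node-by-node replicating-portfolio solve.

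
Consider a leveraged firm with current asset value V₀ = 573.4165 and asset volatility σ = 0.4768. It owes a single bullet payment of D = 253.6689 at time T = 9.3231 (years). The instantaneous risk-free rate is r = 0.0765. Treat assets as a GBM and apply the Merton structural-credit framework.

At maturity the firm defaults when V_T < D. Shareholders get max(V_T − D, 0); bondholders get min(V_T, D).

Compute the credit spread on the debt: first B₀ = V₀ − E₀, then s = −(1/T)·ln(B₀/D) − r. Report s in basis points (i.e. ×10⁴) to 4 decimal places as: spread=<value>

Equity is a call on the firm's assets struck at D = 253.6689:
d₁ = [ln(V₀/D) + (r + σ²/2)T] / (σ√T)
   = [ln(573.4165/253.6689) + (0.0765 + 0.5·0.4768²)·9.3231] / (0.4768·√9.3231)
   = [0.815582 + 1.772966] / 1.455849 = 1.778033
d₂ = d₁ − σ√T = 1.778033 − 1.455849 = 0.322184
N(d₁) = 0.962301,  N(d₂) = 0.626343,  e^(−rT) = 0.490065
E₀ = V₀·N(d₁) − D·e^(−rT)·N(d₂)
   = 573.4165·0.962301 − 253.6689·0.490065·0.626343 = 473.935750
B₀ = V₀ − E₀ = 573.4165 − 473.935750 = 99.480750
spread = −(1/T)·ln(B₀/D) − r = −(1/9.3231)·ln(99.480750/253.6689) − 0.0765 = 0.02390284
in basis points: 0.02390284 × 10⁴ = 239.0284 bp

spread=239.0284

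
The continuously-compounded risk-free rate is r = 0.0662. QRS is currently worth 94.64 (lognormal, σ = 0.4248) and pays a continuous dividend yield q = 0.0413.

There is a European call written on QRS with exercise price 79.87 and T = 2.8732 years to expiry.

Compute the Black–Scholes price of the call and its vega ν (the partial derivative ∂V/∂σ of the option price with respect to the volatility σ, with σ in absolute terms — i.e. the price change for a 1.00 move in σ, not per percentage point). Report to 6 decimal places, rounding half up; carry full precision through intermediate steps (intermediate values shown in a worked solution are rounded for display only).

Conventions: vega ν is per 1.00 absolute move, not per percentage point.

σ√T = 0.4248·√2.8732 = 0.720058
d₁ = (ln(S/K) + (r−q+σ²/2)T) / (σ√T) = (ln(94.64/79.87) + (0.0662−0.0413+0.4248²/2)·2.8732) / 0.720058 = (0.169680 + 0.330784) / 0.720058 = 0.695033
d₂ = d₁ − σ√T = 0.695033 − 0.720058 = -0.025025
e^{−rT} = 0.826789
e^{−qT} = 0.888107
N(d₁) = 0.756483,  N(d₂) = 0.490018
Call price V = S·e^{−qT}·N(d₁) − K·e^{−rT}·N(d₂) = 63.582711 − 32.358628 = 31.224083
φ(d₁) = (1/√(2π))·e^{−d₁²/2} = 0.313338
ν = S·e^{−qT}·φ(d₁)·√T = 44.641147

price = 31.224083
ν = 44.641147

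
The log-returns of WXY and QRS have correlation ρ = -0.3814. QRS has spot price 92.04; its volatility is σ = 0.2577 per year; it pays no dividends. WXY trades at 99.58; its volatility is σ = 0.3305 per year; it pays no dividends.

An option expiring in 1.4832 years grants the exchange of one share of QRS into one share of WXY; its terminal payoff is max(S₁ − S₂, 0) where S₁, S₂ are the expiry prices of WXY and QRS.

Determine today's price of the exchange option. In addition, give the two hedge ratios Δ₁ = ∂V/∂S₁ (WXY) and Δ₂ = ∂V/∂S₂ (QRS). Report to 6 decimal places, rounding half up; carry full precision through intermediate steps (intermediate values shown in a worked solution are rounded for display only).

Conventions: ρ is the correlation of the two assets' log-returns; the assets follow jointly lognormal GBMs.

σ_eff = √(σ₁² + σ₂² − 2ρσ₁σ₂) = √(0.3305² + 0.2577² − 2·-0.3814·0.3305·0.2577) = 0.490517
d₁ = (ln(S₁/S₂) + (q₂ − q₁ + σ_eff²/2)T) / (σ_eff√T) = (ln(99.58/92.04) + (0.0 − 0.0 + 0.120304)·1.4832) / 0.597385 = 0.430497
d₂ = d₁ − σ_eff√T = 0.430497 − 0.597385 = -0.166888
N(d₁) = 0.666583,  N(d₂) = 0.433729
V = S₁·e^{−q₁T}·N(d₁) − S₂·e^{−q₂T}·N(d₂) = 66.378327 − 39.920436 = 26.457891
Key observation: the rate r is irrelevant here: denominating values in QRS turns the exchange into a ratio option on S₁/S₂, and discounting at r drops out.
Δ₁ = e^{−q₁T}·N(d₁) = 0.666583;  Δ₂ = −e^{−q₂T}·N(d₂) = -0.433729

exchange price = 26.457891
Δ1 = 0.666583
Δ2 = -0.433729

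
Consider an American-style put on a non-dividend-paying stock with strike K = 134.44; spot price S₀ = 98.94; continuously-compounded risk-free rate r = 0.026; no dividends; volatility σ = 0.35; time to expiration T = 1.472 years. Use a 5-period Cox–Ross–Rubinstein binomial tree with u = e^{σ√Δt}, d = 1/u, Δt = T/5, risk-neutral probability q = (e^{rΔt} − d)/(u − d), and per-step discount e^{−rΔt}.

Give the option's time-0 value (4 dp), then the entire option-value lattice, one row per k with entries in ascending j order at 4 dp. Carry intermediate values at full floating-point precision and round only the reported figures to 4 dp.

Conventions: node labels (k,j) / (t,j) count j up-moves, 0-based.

price = 39.8829
tree:
39.8829
52.7358 26.1980
66.7659 37.9470 13.5216
78.4710 52.6129 22.2088 4.0536
88.1515 66.7659 35.5000 7.7477 0.0000
96.1577 78.4710 52.6129 14.8082 0.0000 0.0000

params: Δt=0.29440 u=1.20914 d=0.82704 q=0.47278 e^(-rΔt)=0.99237
t_5 payoffs: 96.1577 78.4710 52.6129 14.8082 0.0000 0.0000
k=4: node(4,0) S=46.2885 payoff=88.1515 vs cont=87.1264 → 88.1515 [stop]  node(4,1) S=67.6741 payoff=66.7659 vs cont=65.7408 → 66.7659 [stop]  node(4,2) S=98.9400 payoff=35.5000 vs cont=34.4749 → 35.5000 [stop]  node(4,3) S=144.6510 payoff=0.0000 vs cont=7.7477 → 7.7477 [wait]  node(4,4) S=211.4809 payoff=0.0000 vs cont=0.0000 → 0.0000 [wait]
k=3: node(3,0) S=55.9690 payoff=78.4710 vs cont=77.4459 → 78.4710 [stop]  node(3,1) S=81.8271 payoff=52.6129 vs cont=51.5878 → 52.6129 [stop]  node(3,2) S=119.6318 payoff=14.8082 vs cont=22.2088 → 22.2088 [wait]  node(3,3) S=174.9026 payoff=0.0000 vs cont=4.0536 → 4.0536 [wait]
k=2: node(2,0) S=67.6741 payoff=66.7659 vs cont=65.7408 → 66.7659 [stop]  node(2,1) S=98.9400 payoff=35.5000 vs cont=37.9470 → 37.9470 [wait]  node(2,2) S=144.6510 payoff=0.0000 vs cont=13.5216 → 13.5216 [wait]
k=1: node(1,0) S=81.8271 payoff=52.6129 vs cont=52.7358 → 52.7358 [wait]  node(1,1) S=119.6318 payoff=14.8082 vs cont=26.1980 → 26.1980 [wait]
k=0: node(0,0) S=98.9400 payoff=35.5000 vs cont=39.8829 → 39.8829 [wait]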